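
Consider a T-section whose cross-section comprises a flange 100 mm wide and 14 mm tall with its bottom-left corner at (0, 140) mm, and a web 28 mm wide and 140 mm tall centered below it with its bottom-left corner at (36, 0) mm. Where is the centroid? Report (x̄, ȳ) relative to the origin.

x̄ = 50.00 mm, ȳ = 90.26 mm

Part | A | x̄ᵢ | ȳᵢ | A·x̄ᵢ | A·ȳᵢ
web | 3920.00 | 50.00 | 70.00 | 196000.00 | 274400.00
flange | 1400.00 | 50.00 | 147.00 | 70000.00 | 205800.00
Σ | 5320.00 |  |  | 266000.00 | 480200.00
x̄ = 266000.00 / 5320.00 = 50.00 mm
ȳ = 480200.00 / 5320.00 = 90.26 mm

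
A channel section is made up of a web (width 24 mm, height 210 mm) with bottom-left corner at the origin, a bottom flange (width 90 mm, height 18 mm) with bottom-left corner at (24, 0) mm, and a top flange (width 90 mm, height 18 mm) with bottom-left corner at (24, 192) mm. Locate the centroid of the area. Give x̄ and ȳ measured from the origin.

x̄ = 34.30 mm, ȳ = 105.00 mm

web: A = 24 × 210 = 5040.00, centroid at (12.00, 105.00).
bottom flange: A = 90 × 18 = 1620.00, centroid at (69.00, 9.00).
top flange: A = 90 × 18 = 1620.00, centroid at (69.00, 201.00).
ΣA = 8280.00 mm², ΣAx̄ = 284040.00 mm³, ΣAȳ = 869400.00 mm³.
x̄ = 284040.00/8280.00 = 34.30 mm; ȳ = 869400.00/8280.00 = 105.00 mm.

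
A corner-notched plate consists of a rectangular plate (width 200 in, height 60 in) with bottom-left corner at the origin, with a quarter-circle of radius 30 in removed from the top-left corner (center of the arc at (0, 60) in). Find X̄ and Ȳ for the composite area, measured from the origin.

Part | A | x̄ᵢ | ȳᵢ | A·x̄ᵢ | A·ȳᵢ
plate | 12000.00 | 100.00 | 30.00 | 1200000.00 | 360000.00
removed quarter-circle | -706.86 | 12.73 | 47.27 | -9000.00 | -33411.50
Σ | 11293.14 |  |  | 1191000.00 | 326588.50
X̄ = 1191000.00 / 11293.14 = 105.46 in
Ȳ = 326588.50 / 11293.14 = 28.92 in

X̄ = 105.46 in, Ȳ = 28.92 in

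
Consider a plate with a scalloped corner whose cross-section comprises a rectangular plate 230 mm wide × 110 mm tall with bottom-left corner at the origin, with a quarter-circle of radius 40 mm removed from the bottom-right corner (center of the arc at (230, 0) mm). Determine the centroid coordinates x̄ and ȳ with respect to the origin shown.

x̄ = 109.88 mm, ȳ = 56.99 mm

Part | A | x̄ᵢ | ȳᵢ | A·x̄ᵢ | A·ȳᵢ
plate | 25300.00 | 115.00 | 55.00 | 2909500.00 | 1391500.00
removed quarter-circle | -1256.64 | 213.02 | 16.98 | -267693.19 | -21333.33
Σ | 24043.36 |  |  | 2641806.81 | 1370166.67
x̄ = 2641806.81 / 24043.36 = 109.88 mm
ȳ = 1370166.67 / 24043.36 = 56.99 mm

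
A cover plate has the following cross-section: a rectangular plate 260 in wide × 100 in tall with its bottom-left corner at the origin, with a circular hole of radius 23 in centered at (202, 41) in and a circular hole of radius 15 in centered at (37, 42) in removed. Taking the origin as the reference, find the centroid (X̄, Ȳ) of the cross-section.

plate: A = 260 × 100 = 26000.00, centroid at (130.00, 50.00).
hole 1: A = −π·23² = -1661.90, centroid at (202.00, 41.00).
hole 2: A = −π·15² = -706.86, centroid at (37.00, 42.00).
ΣA = 23631.24 in²
ΣAX̄ = (26000.00)(130.00) + (-1661.90)(202.00) + (-706.86)(37.00) = 3018141.93 in³
ΣAȲ = (26000.00)(50.00) + (-1661.90)(41.00) + (-706.86)(42.00) = 1202173.95 in³
X̄ = 3018141.93 / 23631.24 = 127.72 in
Ȳ = 1202173.95 / 23631.24 = 50.87 in

X̄ = 127.72 in, Ȳ = 50.87 in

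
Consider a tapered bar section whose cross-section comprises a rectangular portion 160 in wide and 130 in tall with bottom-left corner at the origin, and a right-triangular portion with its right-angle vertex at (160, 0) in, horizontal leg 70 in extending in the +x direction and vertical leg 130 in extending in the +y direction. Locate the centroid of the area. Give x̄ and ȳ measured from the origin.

rectangular portion: A = 160 × 130 = 20800.00, centroid at (80.00, 65.00).
triangular portion: A = ½·70·130 = 4550.00, centroid at (183.33, 43.33).
ΣA = 25350.00 in², ΣAx̄ = 2498166.67 in³, ΣAȳ = 1549166.67 in³.
x̄ = 2498166.67/25350.00 = 98.55 in; ȳ = 1549166.67/25350.00 = 61.11 in.

x̄ = 98.55 in, ȳ = 61.11 in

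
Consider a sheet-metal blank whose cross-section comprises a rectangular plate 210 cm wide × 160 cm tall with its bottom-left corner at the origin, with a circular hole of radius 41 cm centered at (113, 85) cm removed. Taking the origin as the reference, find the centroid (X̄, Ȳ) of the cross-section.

Part | A | x̄ᵢ | ȳᵢ | A·x̄ᵢ | A·ȳᵢ
plate | 33600.00 | 105.00 | 80.00 | 3528000.00 | 2688000.00
hole | -5281.02 | 113.00 | 85.00 | -596754.95 | -448886.47
Σ | 28318.98 |  |  | 2931245.05 | 2239113.53
X̄ = 2931245.05 / 28318.98 = 103.51 cm
Ȳ = 2239113.53 / 28318.98 = 79.07 cm

X̄ = 103.51 cm, Ȳ = 79.07 cm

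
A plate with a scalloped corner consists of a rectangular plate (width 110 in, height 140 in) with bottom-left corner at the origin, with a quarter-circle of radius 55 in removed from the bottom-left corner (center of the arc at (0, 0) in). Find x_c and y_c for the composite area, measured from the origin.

plate: A = 110 × 140 = 15400.00, centroid at (55.00, 70.00).
removed quarter-circle: A = −¼π·55² = -2375.83, centroid at (23.34, 23.34).
ΣA = 13024.17 in²
ΣAx_c = (15400.00)(55.00) + (-2375.83)(23.34) = 791541.67 in³
ΣAy_c = (15400.00)(70.00) + (-2375.83)(23.34) = 1022541.67 in³
x_c = 791541.67 / 13024.17 = 60.77 in
y_c = 1022541.67 / 13024.17 = 78.51 in

x_c = 60.77 in, y_c = 78.51 in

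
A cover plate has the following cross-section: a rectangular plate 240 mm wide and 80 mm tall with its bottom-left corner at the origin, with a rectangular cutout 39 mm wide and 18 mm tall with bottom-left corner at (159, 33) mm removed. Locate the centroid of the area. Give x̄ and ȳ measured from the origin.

plate: A = 240 × 80 = 19200.00, centroid at (120.00, 40.00).
hole: A = −(39 × 18) = -702.00, centroid at (178.50, 42.00).
ΣA = 18498.00 mm²
ΣAx̄ = (19200.00)(120.00) + (-702.00)(178.50) = 2178693.00 mm³
ΣAȳ = (19200.00)(40.00) + (-702.00)(42.00) = 738516.00 mm³
x̄ = 2178693.00 / 18498.00 = 117.78 mm
ȳ = 738516.00 / 18498.00 = 39.92 mm

x̄ = 117.78 mm, ȳ = 39.92 mm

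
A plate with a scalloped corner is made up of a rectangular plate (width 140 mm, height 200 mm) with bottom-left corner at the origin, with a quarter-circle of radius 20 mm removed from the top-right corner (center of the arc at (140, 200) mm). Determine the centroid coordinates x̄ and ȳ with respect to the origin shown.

x̄ = 69.30 mm, ȳ = 98.96 mm

Part | A | x̄ᵢ | ȳᵢ | A·x̄ᵢ | A·ȳᵢ
plate | 28000.00 | 70.00 | 100.00 | 1960000.00 | 2800000.00
removed quarter-circle | -314.16 | 131.51 | 191.51 | -41315.63 | -60165.19
Σ | 27685.84 |  |  | 1918684.37 | 2739834.81
x̄ = 1918684.37 / 27685.84 = 69.30 mm
ȳ = 2739834.81 / 27685.84 = 98.96 mm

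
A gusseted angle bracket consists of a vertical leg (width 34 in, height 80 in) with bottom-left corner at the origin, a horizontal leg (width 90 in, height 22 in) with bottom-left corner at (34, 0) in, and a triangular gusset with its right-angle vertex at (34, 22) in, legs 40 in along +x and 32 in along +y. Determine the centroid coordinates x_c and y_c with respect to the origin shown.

vertical leg: A = 34 × 80 = 2720.00, centroid at (17.00, 40.00).
horizontal leg: A = 90 × 22 = 1980.00, centroid at (79.00, 11.00).
gusset: A = ½·40·32 = 640.00, centroid at (47.33, 32.67).
ΣA = 5340.00 in², ΣAx_c = 232953.33 in³, ΣAy_c = 151486.67 in³.
x_c = 232953.33/5340.00 = 43.62 in; y_c = 151486.67/5340.00 = 28.37 in.

x_c = 43.62 in, y_c = 28.37 in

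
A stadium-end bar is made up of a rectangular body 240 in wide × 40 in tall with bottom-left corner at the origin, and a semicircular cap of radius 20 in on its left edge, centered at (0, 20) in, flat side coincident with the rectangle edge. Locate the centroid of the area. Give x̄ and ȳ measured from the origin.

rectangular body: A = 240 × 40 = 9600.00, centroid at (120.00, 20.00).
semicircular end: A = ½π·20² = 628.32, centroid at (-8.49, 20.00).
ΣA = 10228.32 in², ΣAx̄ = 1146666.67 in³, ΣAȳ = 204566.37 in³.
x̄ = 1146666.67/10228.32 = 112.11 in; ȳ = 204566.37/10228.32 = 20.00 in.

x̄ = 112.11 in, ȳ = 20.00 in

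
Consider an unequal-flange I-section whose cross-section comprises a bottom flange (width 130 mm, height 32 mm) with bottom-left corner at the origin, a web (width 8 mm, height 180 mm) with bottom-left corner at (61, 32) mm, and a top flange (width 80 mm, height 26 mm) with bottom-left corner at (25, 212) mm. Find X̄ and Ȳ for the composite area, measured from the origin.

bottom flange: A = 130 × 32 = 4160.00, centroid at (65.00, 16.00).
web: A = 8 × 180 = 1440.00, centroid at (65.00, 122.00).
top flange: A = 80 × 26 = 2080.00, centroid at (65.00, 225.00).
ΣA = 7680.00 mm², ΣAX̄ = 499200.00 mm³, ΣAȲ = 710240.00 mm³.
X̄ = 499200.00/7680.00 = 65.00 mm; Ȳ = 710240.00/7680.00 = 92.48 mm.

X̄ = 65.00 mm, Ȳ = 92.48 mm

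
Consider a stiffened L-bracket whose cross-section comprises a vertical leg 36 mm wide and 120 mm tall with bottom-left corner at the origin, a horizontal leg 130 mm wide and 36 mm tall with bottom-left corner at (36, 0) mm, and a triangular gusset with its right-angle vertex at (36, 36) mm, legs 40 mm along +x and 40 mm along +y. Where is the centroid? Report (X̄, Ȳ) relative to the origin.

X̄ = 60.19 mm, Ȳ = 39.07 mm

Part | A | x̄ᵢ | ȳᵢ | A·x̄ᵢ | A·ȳᵢ
vertical leg | 4320.00 | 18.00 | 60.00 | 77760.00 | 259200.00
horizontal leg | 4680.00 | 101.00 | 18.00 | 472680.00 | 84240.00
gusset | 800.00 | 49.33 | 49.33 | 39466.67 | 39466.67
Σ | 9800.00 |  |  | 589906.67 | 382906.67
X̄ = 589906.67 / 9800.00 = 60.19 mm
Ȳ = 382906.67 / 9800.00 = 39.07 mm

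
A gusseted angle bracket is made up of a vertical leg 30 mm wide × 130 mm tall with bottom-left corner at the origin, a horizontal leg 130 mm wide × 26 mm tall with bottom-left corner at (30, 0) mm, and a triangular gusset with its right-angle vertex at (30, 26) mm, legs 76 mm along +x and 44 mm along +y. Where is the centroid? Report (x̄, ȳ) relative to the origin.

x̄ = 52.74 mm, ȳ = 40.82 mm

vertical leg: A = 30 × 130 = 3900.00, centroid at (15.00, 65.00).
horizontal leg: A = 130 × 26 = 3380.00, centroid at (95.00, 13.00).
gusset: A = ½·76·44 = 1672.00, centroid at (55.33, 40.67).
ΣA = 8952.00 mm²
ΣAx̄ = (3900.00)(15.00) + (3380.00)(95.00) + (1672.00)(55.33) = 472117.33 mm³
ΣAȳ = (3900.00)(65.00) + (3380.00)(13.00) + (1672.00)(40.67) = 365434.67 mm³
x̄ = 472117.33 / 8952.00 = 52.74 mm
ȳ = 365434.67 / 8952.00 = 40.82 mm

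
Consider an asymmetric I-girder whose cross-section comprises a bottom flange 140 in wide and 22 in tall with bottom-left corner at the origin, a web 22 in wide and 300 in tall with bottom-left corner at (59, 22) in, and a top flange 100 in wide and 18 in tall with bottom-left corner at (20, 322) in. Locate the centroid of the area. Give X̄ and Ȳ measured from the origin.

X̄ = 70.00 in, Ȳ = 153.74 in

bottom flange: A = 140 × 22 = 3080.00, centroid at (70.00, 11.00).
web: A = 22 × 300 = 6600.00, centroid at (70.00, 172.00).
top flange: A = 100 × 18 = 1800.00, centroid at (70.00, 331.00).
ΣA = 11480.00 in², ΣAX̄ = 803600.00 in³, ΣAȲ = 1764880.00 in³.
X̄ = 803600.00/11480.00 = 70.00 in; Ȳ = 1764880.00/11480.00 = 153.74 in.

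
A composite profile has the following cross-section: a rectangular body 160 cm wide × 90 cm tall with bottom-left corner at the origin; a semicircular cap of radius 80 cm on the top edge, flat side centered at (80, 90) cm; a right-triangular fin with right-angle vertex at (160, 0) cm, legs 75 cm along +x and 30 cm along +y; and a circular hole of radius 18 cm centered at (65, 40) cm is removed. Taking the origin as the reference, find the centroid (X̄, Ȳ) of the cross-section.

X̄ = 85.43 cm, Ȳ = 75.92 cm

Part | A | x̄ᵢ | ȳᵢ | A·x̄ᵢ | A·ȳᵢ
rectangular body | 14400.00 | 80.00 | 45.00 | 1152000.00 | 648000.00
semicircular top | 10053.10 | 80.00 | 123.95 | 804247.72 | 1246112.02
triangular fin | 1125.00 | 185.00 | 10.00 | 208125.00 | 11250.00
hole | -1017.88 | 65.00 | 40.00 | -66161.94 | -40715.04
Σ | 24560.22 |  |  | 2098210.78 | 1864646.98
X̄ = 2098210.78 / 24560.22 = 85.43 cm
Ȳ = 1864646.98 / 24560.22 = 75.92 cm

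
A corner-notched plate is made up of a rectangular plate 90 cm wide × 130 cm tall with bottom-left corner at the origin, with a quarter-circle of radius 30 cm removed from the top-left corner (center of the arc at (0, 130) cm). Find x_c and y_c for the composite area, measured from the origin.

plate: A = 90 × 130 = 11700.00, centroid at (45.00, 65.00).
removed quarter-circle: A = −¼π·30² = -706.86, centroid at (12.73, 117.27).
ΣA = 10993.14 cm²
ΣAx_c = (11700.00)(45.00) + (-706.86)(12.73) = 517500.00 cm³
ΣAy_c = (11700.00)(65.00) + (-706.86)(117.27) = 677608.41 cm³
x_c = 517500.00 / 10993.14 = 47.07 cm
y_c = 677608.41 / 10993.14 = 61.64 cm

x_c = 47.07 cm, y_c = 61.64 cm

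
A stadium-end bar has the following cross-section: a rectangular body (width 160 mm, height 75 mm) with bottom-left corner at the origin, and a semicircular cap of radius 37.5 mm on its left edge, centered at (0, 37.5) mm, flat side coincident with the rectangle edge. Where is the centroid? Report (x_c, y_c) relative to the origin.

x_c = 65.09 mm, y_c = 37.50 mm

rectangular body: A = 160 × 75 = 12000.00, centroid at (80.00, 37.50).
semicircular end: A = ½π·37.5² = 2208.93, centroid at (-15.92, 37.50).
ΣA = 14208.93 mm², ΣAx_c = 924843.75 mm³, ΣAy_c = 532834.96 mm³.
x_c = 924843.75/14208.93 = 65.09 mm; y_c = 532834.96/14208.93 = 37.50 mm.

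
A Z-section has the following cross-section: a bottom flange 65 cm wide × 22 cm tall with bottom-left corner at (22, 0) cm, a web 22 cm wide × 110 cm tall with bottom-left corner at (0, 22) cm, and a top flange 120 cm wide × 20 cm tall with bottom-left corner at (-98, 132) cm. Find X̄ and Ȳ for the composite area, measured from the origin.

X̄ = 2.14 cm, Ȳ = 86.86 cm

Part | A | x̄ᵢ | ȳᵢ | A·x̄ᵢ | A·ȳᵢ
bottom flange | 1430.00 | 54.50 | 11.00 | 77935.00 | 15730.00
web | 2420.00 | 11.00 | 77.00 | 26620.00 | 186340.00
top flange | 2400.00 | -38.00 | 142.00 | -91200.00 | 340800.00
Σ | 6250.00 |  |  | 13355.00 | 542870.00
X̄ = 13355.00 / 6250.00 = 2.14 cm
Ȳ = 542870.00 / 6250.00 = 86.86 cm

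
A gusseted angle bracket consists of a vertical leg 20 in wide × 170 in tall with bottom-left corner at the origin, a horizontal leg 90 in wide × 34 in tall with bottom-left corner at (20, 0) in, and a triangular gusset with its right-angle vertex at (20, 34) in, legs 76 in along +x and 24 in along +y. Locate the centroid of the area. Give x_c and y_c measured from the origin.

vertical leg: A = 20 × 170 = 3400.00, centroid at (10.00, 85.00).
horizontal leg: A = 90 × 34 = 3060.00, centroid at (65.00, 17.00).
gusset: A = ½·76·24 = 912.00, centroid at (45.33, 42.00).
ΣA = 7372.00 in²
ΣAx_c = (3400.00)(10.00) + (3060.00)(65.00) + (912.00)(45.33) = 274244.00 in³
ΣAy_c = (3400.00)(85.00) + (3060.00)(17.00) + (912.00)(42.00) = 379324.00 in³
x_c = 274244.00 / 7372.00 = 37.20 in
y_c = 379324.00 / 7372.00 = 51.45 in

x_c = 37.20 in, y_c = 51.45 in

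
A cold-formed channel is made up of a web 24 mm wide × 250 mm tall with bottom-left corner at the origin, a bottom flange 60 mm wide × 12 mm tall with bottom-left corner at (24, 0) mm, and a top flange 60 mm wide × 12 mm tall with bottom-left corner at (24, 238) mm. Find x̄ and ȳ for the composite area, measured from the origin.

web: A = 24 × 250 = 6000.00, centroid at (12.00, 125.00).
bottom flange: A = 60 × 12 = 720.00, centroid at (54.00, 6.00).
top flange: A = 60 × 12 = 720.00, centroid at (54.00, 244.00).
ΣA = 7440.00 mm²
ΣAx̄ = (6000.00)(12.00) + (720.00)(54.00) + (720.00)(54.00) = 149760.00 mm³
ΣAȳ = (6000.00)(125.00) + (720.00)(6.00) + (720.00)(244.00) = 930000.00 mm³
x̄ = 149760.00 / 7440.00 = 20.13 mm
ȳ = 930000.00 / 7440.00 = 125.00 mm

x̄ = 20.13 mm, ȳ = 125.00 mm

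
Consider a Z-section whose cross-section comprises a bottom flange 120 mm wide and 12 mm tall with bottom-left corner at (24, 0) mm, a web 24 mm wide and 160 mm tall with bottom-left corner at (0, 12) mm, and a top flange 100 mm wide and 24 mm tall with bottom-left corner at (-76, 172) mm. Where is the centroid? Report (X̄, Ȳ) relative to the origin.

bottom flange: A = 120 × 12 = 1440.00, centroid at (84.00, 6.00).
web: A = 24 × 160 = 3840.00, centroid at (12.00, 92.00).
top flange: A = 100 × 24 = 2400.00, centroid at (-26.00, 184.00).
ΣA = 7680.00 mm²
ΣAX̄ = (1440.00)(84.00) + (3840.00)(12.00) + (2400.00)(-26.00) = 104640.00 mm³
ΣAȲ = (1440.00)(6.00) + (3840.00)(92.00) + (2400.00)(184.00) = 803520.00 mm³
X̄ = 104640.00 / 7680.00 = 13.62 mm
Ȳ = 803520.00 / 7680.00 = 104.62 mm

X̄ = 13.62 mm, Ȳ = 104.62 mm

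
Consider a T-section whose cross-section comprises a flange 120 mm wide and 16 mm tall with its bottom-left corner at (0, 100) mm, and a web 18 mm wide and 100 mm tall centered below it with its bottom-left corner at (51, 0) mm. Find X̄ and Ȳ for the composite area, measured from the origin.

web: A = 18 × 100 = 1800.00, centroid at (60.00, 50.00).
flange: A = 120 × 16 = 1920.00, centroid at (60.00, 108.00).
ΣA = 3720.00 mm²
ΣAX̄ = (1800.00)(60.00) + (1920.00)(60.00) = 223200.00 mm³
ΣAȲ = (1800.00)(50.00) + (1920.00)(108.00) = 297360.00 mm³
X̄ = 223200.00 / 3720.00 = 60.00 mm
Ȳ = 297360.00 / 3720.00 = 79.94 mm

X̄ = 60.00 mm, Ȳ = 79.94 mm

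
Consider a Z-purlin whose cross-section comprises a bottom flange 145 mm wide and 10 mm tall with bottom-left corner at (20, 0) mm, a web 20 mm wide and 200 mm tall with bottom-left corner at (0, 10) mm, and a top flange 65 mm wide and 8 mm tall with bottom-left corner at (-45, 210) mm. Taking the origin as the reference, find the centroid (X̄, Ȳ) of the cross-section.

X̄ = 28.08 mm, Ȳ = 93.56 mm

bottom flange: A = 145 × 10 = 1450.00, centroid at (92.50, 5.00).
web: A = 20 × 200 = 4000.00, centroid at (10.00, 110.00).
top flange: A = 65 × 8 = 520.00, centroid at (-12.50, 214.00).
ΣA = 5970.00 mm², ΣAX̄ = 167625.00 mm³, ΣAȲ = 558530.00 mm³.
X̄ = 167625.00/5970.00 = 28.08 mm; Ȳ = 558530.00/5970.00 = 93.56 mm.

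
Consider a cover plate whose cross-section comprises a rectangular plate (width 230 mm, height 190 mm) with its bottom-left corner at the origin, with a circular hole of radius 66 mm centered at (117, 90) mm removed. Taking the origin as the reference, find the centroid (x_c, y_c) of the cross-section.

x_c = 114.09 mm, y_c = 97.28 mm

plate: A = 230 × 190 = 43700.00, centroid at (115.00, 95.00).
hole: A = −π·66² = -13684.78, centroid at (117.00, 90.00).
ΣA = 30015.22 mm²
ΣAx_c = (43700.00)(115.00) + (-13684.78)(117.00) = 3424381.02 mm³
ΣAy_c = (43700.00)(95.00) + (-13684.78)(90.00) = 2919870.02 mm³
x_c = 3424381.02 / 30015.22 = 114.09 mm
y_c = 2919870.02 / 30015.22 = 97.28 mm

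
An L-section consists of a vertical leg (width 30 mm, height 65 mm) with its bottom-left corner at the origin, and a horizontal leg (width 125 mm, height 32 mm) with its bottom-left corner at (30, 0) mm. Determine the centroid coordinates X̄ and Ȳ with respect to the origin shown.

vertical leg: A = 30 × 65 = 1950.00, centroid at (15.00, 32.50).
horizontal leg: A = 125 × 32 = 4000.00, centroid at (92.50, 16.00).
ΣA = 5950.00 mm²
ΣAX̄ = (1950.00)(15.00) + (4000.00)(92.50) = 399250.00 mm³
ΣAȲ = (1950.00)(32.50) + (4000.00)(16.00) = 127375.00 mm³
X̄ = 399250.00 / 5950.00 = 67.10 mm
Ȳ = 127375.00 / 5950.00 = 21.41 mm

X̄ = 67.10 mm, Ȳ = 21.41 mm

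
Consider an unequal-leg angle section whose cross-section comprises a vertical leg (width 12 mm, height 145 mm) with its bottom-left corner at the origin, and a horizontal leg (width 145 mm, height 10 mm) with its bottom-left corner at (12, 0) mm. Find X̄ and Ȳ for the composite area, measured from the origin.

vertical leg: A = 12 × 145 = 1740.00, centroid at (6.00, 72.50).
horizontal leg: A = 145 × 10 = 1450.00, centroid at (84.50, 5.00).
ΣA = 3190.00 mm²
ΣAX̄ = (1740.00)(6.00) + (1450.00)(84.50) = 132965.00 mm³
ΣAȲ = (1740.00)(72.50) + (1450.00)(5.00) = 133400.00 mm³
X̄ = 132965.00 / 3190.00 = 41.68 mm
Ȳ = 133400.00 / 3190.00 = 41.82 mm

X̄ = 41.68 mm, Ȳ = 41.82 mm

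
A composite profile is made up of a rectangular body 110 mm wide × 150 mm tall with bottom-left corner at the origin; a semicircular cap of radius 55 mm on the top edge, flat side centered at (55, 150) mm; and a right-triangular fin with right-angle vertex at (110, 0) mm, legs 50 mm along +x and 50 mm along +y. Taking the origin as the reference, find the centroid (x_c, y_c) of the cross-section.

Part | A | x̄ᵢ | ȳᵢ | A·x̄ᵢ | A·ȳᵢ
rectangular body | 16500.00 | 55.00 | 75.00 | 907500.00 | 1237500.00
semicircular top | 4751.66 | 55.00 | 173.34 | 261341.24 | 823665.50
triangular fin | 1250.00 | 126.67 | 16.67 | 158333.33 | 20833.33
Σ | 22501.66 |  |  | 1327174.57 | 2081998.83
x_c = 1327174.57 / 22501.66 = 58.98 mm
y_c = 2081998.83 / 22501.66 = 92.53 mm

x_c = 58.98 mm, y_c = 92.53 mm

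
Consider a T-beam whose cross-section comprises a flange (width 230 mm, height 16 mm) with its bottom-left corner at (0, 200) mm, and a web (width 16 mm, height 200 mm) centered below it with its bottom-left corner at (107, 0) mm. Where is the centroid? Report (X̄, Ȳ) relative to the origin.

web: A = 16 × 200 = 3200.00, centroid at (115.00, 100.00).
flange: A = 230 × 16 = 3680.00, centroid at (115.00, 208.00).
ΣA = 6880.00 mm²
ΣAX̄ = (3200.00)(115.00) + (3680.00)(115.00) = 791200.00 mm³
ΣAȲ = (3200.00)(100.00) + (3680.00)(208.00) = 1085440.00 mm³
X̄ = 791200.00 / 6880.00 = 115.00 mm
Ȳ = 1085440.00 / 6880.00 = 157.77 mm

X̄ = 115.00 mm, Ȳ = 157.77 mm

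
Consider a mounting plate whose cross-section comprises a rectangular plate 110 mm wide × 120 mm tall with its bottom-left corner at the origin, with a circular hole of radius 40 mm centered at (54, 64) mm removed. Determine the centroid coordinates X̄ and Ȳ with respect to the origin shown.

X̄ = 55.61 mm, Ȳ = 57.54 mm

plate: A = 110 × 120 = 13200.00, centroid at (55.00, 60.00).
hole: A = −π·40² = -5026.55, centroid at (54.00, 64.00).
ΣA = 8173.45 mm²
ΣAX̄ = (13200.00)(55.00) + (-5026.55)(54.00) = 454566.39 mm³
ΣAȲ = (13200.00)(60.00) + (-5026.55)(64.00) = 470300.91 mm³
X̄ = 454566.39 / 8173.45 = 55.61 mm
Ȳ = 470300.91 / 8173.45 = 57.54 mm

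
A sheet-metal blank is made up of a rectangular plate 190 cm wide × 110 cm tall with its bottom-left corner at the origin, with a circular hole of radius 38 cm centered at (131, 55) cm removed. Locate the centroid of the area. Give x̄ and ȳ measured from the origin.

x̄ = 85.02 cm, ȳ = 55.00 cm

plate: A = 190 × 110 = 20900.00, centroid at (95.00, 55.00).
hole: A = −π·38² = -4536.46, centroid at (131.00, 55.00).
ΣA = 16363.54 cm²
ΣAx̄ = (20900.00)(95.00) + (-4536.46)(131.00) = 1391223.77 cm³
ΣAȳ = (20900.00)(55.00) + (-4536.46)(55.00) = 899994.71 cm³
x̄ = 1391223.77 / 16363.54 = 85.02 cm
ȳ = 899994.71 / 16363.54 = 55.00 cm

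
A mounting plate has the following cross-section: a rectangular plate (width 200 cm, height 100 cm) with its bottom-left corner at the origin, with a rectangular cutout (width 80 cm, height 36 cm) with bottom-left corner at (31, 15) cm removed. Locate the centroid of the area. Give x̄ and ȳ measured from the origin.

x̄ = 104.88 cm, ȳ = 52.86 cm

plate: A = 200 × 100 = 20000.00, centroid at (100.00, 50.00).
hole: A = −(80 × 36) = -2880.00, centroid at (71.00, 33.00).
ΣA = 17120.00 cm², ΣAx̄ = 1795520.00 cm³, ΣAȳ = 904960.00 cm³.
x̄ = 1795520.00/17120.00 = 104.88 cm; ȳ = 904960.00/17120.00 = 52.86 cm.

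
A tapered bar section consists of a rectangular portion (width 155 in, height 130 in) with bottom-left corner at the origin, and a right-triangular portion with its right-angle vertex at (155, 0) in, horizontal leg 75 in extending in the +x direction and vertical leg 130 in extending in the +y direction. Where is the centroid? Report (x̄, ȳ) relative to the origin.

x̄ = 97.47 in, ȳ = 60.78 in

rectangular portion: A = 155 × 130 = 20150.00, centroid at (77.50, 65.00).
triangular portion: A = ½·75·130 = 4875.00, centroid at (180.00, 43.33).
ΣA = 25025.00 in²
ΣAx̄ = (20150.00)(77.50) + (4875.00)(180.00) = 2439125.00 in³
ΣAȳ = (20150.00)(65.00) + (4875.00)(43.33) = 1521000.00 in³
x̄ = 2439125.00 / 25025.00 = 97.47 in
ȳ = 1521000.00 / 25025.00 = 60.78 in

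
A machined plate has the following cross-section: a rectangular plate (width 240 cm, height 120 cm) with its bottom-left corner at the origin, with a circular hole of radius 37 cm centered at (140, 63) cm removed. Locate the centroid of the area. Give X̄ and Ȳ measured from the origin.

plate: A = 240 × 120 = 28800.00, centroid at (120.00, 60.00).
hole: A = −π·37² = -4300.84, centroid at (140.00, 63.00).
ΣA = 24499.16 cm²
ΣAX̄ = (28800.00)(120.00) + (-4300.84)(140.00) = 2853882.35 cm³
ΣAȲ = (28800.00)(60.00) + (-4300.84)(63.00) = 1457047.06 cm³
X̄ = 2853882.35 / 24499.16 = 116.49 cm
Ȳ = 1457047.06 / 24499.16 = 59.47 cm

X̄ = 116.49 cm, Ȳ = 59.47 cm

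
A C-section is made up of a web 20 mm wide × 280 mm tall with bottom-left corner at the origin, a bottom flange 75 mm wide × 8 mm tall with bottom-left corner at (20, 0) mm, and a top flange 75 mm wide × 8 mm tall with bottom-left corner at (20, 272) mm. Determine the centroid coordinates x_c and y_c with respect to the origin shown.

web: A = 20 × 280 = 5600.00, centroid at (10.00, 140.00).
bottom flange: A = 75 × 8 = 600.00, centroid at (57.50, 4.00).
top flange: A = 75 × 8 = 600.00, centroid at (57.50, 276.00).
ΣA = 6800.00 mm²
ΣAx_c = (5600.00)(10.00) + (600.00)(57.50) + (600.00)(57.50) = 125000.00 mm³
ΣAy_c = (5600.00)(140.00) + (600.00)(4.00) + (600.00)(276.00) = 952000.00 mm³
x_c = 125000.00 / 6800.00 = 18.38 mm
y_c = 952000.00 / 6800.00 = 140.00 mm

x_c = 18.38 mm, y_c = 140.00 mm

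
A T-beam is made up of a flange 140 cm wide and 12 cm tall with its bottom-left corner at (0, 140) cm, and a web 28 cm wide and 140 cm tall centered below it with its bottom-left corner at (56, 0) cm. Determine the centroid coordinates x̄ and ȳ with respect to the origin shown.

x̄ = 70.00 cm, ȳ = 92.80 cm

Part | A | x̄ᵢ | ȳᵢ | A·x̄ᵢ | A·ȳᵢ
web | 3920.00 | 70.00 | 70.00 | 274400.00 | 274400.00
flange | 1680.00 | 70.00 | 146.00 | 117600.00 | 245280.00
Σ | 5600.00 |  |  | 392000.00 | 519680.00
x̄ = 392000.00 / 5600.00 = 70.00 cm
ȳ = 519680.00 / 5600.00 = 92.80 cm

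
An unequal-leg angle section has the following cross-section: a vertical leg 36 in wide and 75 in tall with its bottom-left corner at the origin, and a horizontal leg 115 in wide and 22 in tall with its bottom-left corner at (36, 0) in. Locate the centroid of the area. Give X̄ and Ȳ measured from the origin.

vertical leg: A = 36 × 75 = 2700.00, centroid at (18.00, 37.50).
horizontal leg: A = 115 × 22 = 2530.00, centroid at (93.50, 11.00).
ΣA = 5230.00 in²
ΣAX̄ = (2700.00)(18.00) + (2530.00)(93.50) = 285155.00 in³
ΣAȲ = (2700.00)(37.50) + (2530.00)(11.00) = 129080.00 in³
X̄ = 285155.00 / 5230.00 = 54.52 in
Ȳ = 129080.00 / 5230.00 = 24.68 in

X̄ = 54.52 in, Ȳ = 24.68 in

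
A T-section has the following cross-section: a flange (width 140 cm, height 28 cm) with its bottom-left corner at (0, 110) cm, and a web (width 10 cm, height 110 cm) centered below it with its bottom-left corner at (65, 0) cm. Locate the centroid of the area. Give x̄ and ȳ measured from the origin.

Part | A | x̄ᵢ | ȳᵢ | A·x̄ᵢ | A·ȳᵢ
web | 1100.00 | 70.00 | 55.00 | 77000.00 | 60500.00
flange | 3920.00 | 70.00 | 124.00 | 274400.00 | 486080.00
Σ | 5020.00 |  |  | 351400.00 | 546580.00
x̄ = 351400.00 / 5020.00 = 70.00 cm
ȳ = 546580.00 / 5020.00 = 108.88 cm

x̄ = 70.00 cm, ȳ = 108.88 cm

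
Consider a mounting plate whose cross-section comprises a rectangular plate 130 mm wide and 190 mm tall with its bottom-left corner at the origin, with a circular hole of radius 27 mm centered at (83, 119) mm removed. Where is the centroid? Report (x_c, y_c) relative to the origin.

plate: A = 130 × 190 = 24700.00, centroid at (65.00, 95.00).
hole: A = −π·27² = -2290.22, centroid at (83.00, 119.00).
ΣA = 22409.78 mm²
ΣAx_c = (24700.00)(65.00) + (-2290.22)(83.00) = 1415411.65 mm³
ΣAy_c = (24700.00)(95.00) + (-2290.22)(119.00) = 2073963.70 mm³
x_c = 1415411.65 / 22409.78 = 63.16 mm
y_c = 2073963.70 / 22409.78 = 92.55 mm

x_c = 63.16 mm, y_c = 92.55 mm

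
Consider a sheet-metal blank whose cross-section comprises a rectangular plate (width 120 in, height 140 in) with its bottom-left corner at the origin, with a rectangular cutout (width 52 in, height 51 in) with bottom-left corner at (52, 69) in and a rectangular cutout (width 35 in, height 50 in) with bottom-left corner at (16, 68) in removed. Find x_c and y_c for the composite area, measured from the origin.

plate: A = 120 × 140 = 16800.00, centroid at (60.00, 70.00).
hole 1: A = −(52 × 51) = -2652.00, centroid at (78.00, 94.50).
hole 2: A = −(35 × 50) = -1750.00, centroid at (33.50, 93.00).
ΣA = 12398.00 in², ΣAx_c = 742519.00 in³, ΣAy_c = 762636.00 in³.
x_c = 742519.00/12398.00 = 59.89 in; y_c = 762636.00/12398.00 = 61.51 in.

x_c = 59.89 in, y_c = 61.51 in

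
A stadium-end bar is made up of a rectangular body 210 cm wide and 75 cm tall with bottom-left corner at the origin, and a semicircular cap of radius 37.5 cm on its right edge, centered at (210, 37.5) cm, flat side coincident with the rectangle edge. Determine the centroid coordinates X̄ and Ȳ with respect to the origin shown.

X̄ = 119.87 cm, Ȳ = 37.50 cm

Part | A | x̄ᵢ | ȳᵢ | A·x̄ᵢ | A·ȳᵢ
rectangular body | 15750.00 | 105.00 | 37.50 | 1653750.00 | 590625.00
semicircular end | 2208.93 | 225.92 | 37.50 | 499032.04 | 82834.96
Σ | 17958.93 |  |  | 2152782.04 | 673459.96
X̄ = 2152782.04 / 17958.93 = 119.87 cm
Ȳ = 673459.96 / 17958.93 = 37.50 cm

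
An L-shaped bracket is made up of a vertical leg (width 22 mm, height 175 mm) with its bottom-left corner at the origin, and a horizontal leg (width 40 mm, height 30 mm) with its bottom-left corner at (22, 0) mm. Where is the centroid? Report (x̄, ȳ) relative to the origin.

x̄ = 18.37 mm, ȳ = 70.27 mm

vertical leg: A = 22 × 175 = 3850.00, centroid at (11.00, 87.50).
horizontal leg: A = 40 × 30 = 1200.00, centroid at (42.00, 15.00).
ΣA = 5050.00 mm², ΣAx̄ = 92750.00 mm³, ΣAȳ = 354875.00 mm³.
x̄ = 92750.00/5050.00 = 18.37 mm; ȳ = 354875.00/5050.00 = 70.27 mm.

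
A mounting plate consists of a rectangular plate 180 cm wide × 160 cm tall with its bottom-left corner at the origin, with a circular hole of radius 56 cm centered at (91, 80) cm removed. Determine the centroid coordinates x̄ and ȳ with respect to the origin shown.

Part | A | x̄ᵢ | ȳᵢ | A·x̄ᵢ | A·ȳᵢ
plate | 28800.00 | 90.00 | 80.00 | 2592000.00 | 2304000.00
hole | -9852.03 | 91.00 | 80.00 | -896535.15 | -788162.76
Σ | 18947.97 |  |  | 1695464.85 | 1515837.24
x̄ = 1695464.85 / 18947.97 = 89.48 cm
ȳ = 1515837.24 / 18947.97 = 80.00 cm

x̄ = 89.48 cm, ȳ = 80.00 cm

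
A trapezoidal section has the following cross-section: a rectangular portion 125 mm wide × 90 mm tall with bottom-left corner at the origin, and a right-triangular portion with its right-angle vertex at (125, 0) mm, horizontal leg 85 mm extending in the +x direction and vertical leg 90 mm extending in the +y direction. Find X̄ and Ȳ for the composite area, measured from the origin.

X̄ = 85.55 mm, Ȳ = 41.19 mm

rectangular portion: A = 125 × 90 = 11250.00, centroid at (62.50, 45.00).
triangular portion: A = ½·85·90 = 3825.00, centroid at (153.33, 30.00).
ΣA = 15075.00 mm²
ΣAX̄ = (11250.00)(62.50) + (3825.00)(153.33) = 1289625.00 mm³
ΣAȲ = (11250.00)(45.00) + (3825.00)(30.00) = 621000.00 mm³
X̄ = 1289625.00 / 15075.00 = 85.55 mm
Ȳ = 621000.00 / 15075.00 = 41.19 mm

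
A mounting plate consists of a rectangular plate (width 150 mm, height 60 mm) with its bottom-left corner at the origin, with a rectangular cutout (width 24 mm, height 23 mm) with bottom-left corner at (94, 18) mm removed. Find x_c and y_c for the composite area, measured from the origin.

plate: A = 150 × 60 = 9000.00, centroid at (75.00, 30.00).
hole: A = −(24 × 23) = -552.00, centroid at (106.00, 29.50).
ΣA = 8448.00 mm², ΣAx_c = 616488.00 mm³, ΣAy_c = 253716.00 mm³.
x_c = 616488.00/8448.00 = 72.97 mm; y_c = 253716.00/8448.00 = 30.03 mm.

x_c = 72.97 mm, y_c = 30.03 mm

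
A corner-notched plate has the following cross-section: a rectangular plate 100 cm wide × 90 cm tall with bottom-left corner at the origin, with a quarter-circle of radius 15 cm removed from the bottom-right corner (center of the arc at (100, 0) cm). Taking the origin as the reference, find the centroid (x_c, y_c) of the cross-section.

x_c = 49.13 cm, y_c = 45.77 cm

Part | A | x̄ᵢ | ȳᵢ | A·x̄ᵢ | A·ȳᵢ
plate | 9000.00 | 50.00 | 45.00 | 450000.00 | 405000.00
removed quarter-circle | -176.71 | 93.63 | 6.37 | -16546.46 | -1125.00
Σ | 8823.29 |  |  | 433453.54 | 403875.00
x_c = 433453.54 / 8823.29 = 49.13 cm
y_c = 403875.00 / 8823.29 = 45.77 cm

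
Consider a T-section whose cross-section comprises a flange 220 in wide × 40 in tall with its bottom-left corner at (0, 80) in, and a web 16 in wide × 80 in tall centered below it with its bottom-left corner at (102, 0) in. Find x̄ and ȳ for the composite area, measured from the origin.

web: A = 16 × 80 = 1280.00, centroid at (110.00, 40.00).
flange: A = 220 × 40 = 8800.00, centroid at (110.00, 100.00).
ΣA = 10080.00 in², ΣAx̄ = 1108800.00 in³, ΣAȳ = 931200.00 in³.
x̄ = 1108800.00/10080.00 = 110.00 in; ȳ = 931200.00/10080.00 = 92.38 in.

x̄ = 110.00 in, ȳ = 92.38 in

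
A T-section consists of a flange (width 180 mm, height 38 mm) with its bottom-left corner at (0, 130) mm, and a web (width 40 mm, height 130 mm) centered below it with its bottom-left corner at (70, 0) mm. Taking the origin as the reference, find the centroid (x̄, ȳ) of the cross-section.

web: A = 40 × 130 = 5200.00, centroid at (90.00, 65.00).
flange: A = 180 × 38 = 6840.00, centroid at (90.00, 149.00).
ΣA = 12040.00 mm², ΣAx̄ = 1083600.00 mm³, ΣAȳ = 1357160.00 mm³.
x̄ = 1083600.00/12040.00 = 90.00 mm; ȳ = 1357160.00/12040.00 = 112.72 mm.

x̄ = 90.00 mm, ȳ = 112.72 mm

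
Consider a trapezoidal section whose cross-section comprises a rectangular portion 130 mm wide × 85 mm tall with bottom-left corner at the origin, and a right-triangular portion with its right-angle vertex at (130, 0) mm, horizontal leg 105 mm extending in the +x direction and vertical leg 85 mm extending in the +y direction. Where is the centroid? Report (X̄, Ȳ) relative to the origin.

X̄ = 93.77 mm, Ȳ = 38.42 mm

Part | A | x̄ᵢ | ȳᵢ | A·x̄ᵢ | A·ȳᵢ
rectangular portion | 11050.00 | 65.00 | 42.50 | 718250.00 | 469625.00
triangular portion | 4462.50 | 165.00 | 28.33 | 736312.50 | 126437.50
Σ | 15512.50 |  |  | 1454562.50 | 596062.50
X̄ = 1454562.50 / 15512.50 = 93.77 mm
Ȳ = 596062.50 / 15512.50 = 38.42 mm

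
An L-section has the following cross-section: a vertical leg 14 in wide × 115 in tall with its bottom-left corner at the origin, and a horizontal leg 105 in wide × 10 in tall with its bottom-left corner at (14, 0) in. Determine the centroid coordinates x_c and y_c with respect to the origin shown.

Part | A | x̄ᵢ | ȳᵢ | A·x̄ᵢ | A·ȳᵢ
vertical leg | 1610.00 | 7.00 | 57.50 | 11270.00 | 92575.00
horizontal leg | 1050.00 | 66.50 | 5.00 | 69825.00 | 5250.00
Σ | 2660.00 |  |  | 81095.00 | 97825.00
x_c = 81095.00 / 2660.00 = 30.49 in
y_c = 97825.00 / 2660.00 = 36.78 in

x_c = 30.49 in, y_c = 36.78 in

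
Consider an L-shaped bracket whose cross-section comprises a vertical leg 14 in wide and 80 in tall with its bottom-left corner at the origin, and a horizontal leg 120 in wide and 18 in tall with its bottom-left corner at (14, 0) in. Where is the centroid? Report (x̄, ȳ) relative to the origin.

vertical leg: A = 14 × 80 = 1120.00, centroid at (7.00, 40.00).
horizontal leg: A = 120 × 18 = 2160.00, centroid at (74.00, 9.00).
ΣA = 3280.00 in², ΣAx̄ = 167680.00 in³, ΣAȳ = 64240.00 in³.
x̄ = 167680.00/3280.00 = 51.12 in; ȳ = 64240.00/3280.00 = 19.59 in.

x̄ = 51.12 in, ȳ = 19.59 in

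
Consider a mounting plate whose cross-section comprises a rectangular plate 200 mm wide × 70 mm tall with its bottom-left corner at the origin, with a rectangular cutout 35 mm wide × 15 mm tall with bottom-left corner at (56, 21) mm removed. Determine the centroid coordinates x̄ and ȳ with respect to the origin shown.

Part | A | x̄ᵢ | ȳᵢ | A·x̄ᵢ | A·ȳᵢ
plate | 14000.00 | 100.00 | 35.00 | 1400000.00 | 490000.00
hole | -525.00 | 73.50 | 28.50 | -38587.50 | -14962.50
Σ | 13475.00 |  |  | 1361412.50 | 475037.50
x̄ = 1361412.50 / 13475.00 = 101.03 mm
ȳ = 475037.50 / 13475.00 = 35.25 mm

x̄ = 101.03 mm, ȳ = 35.25 mm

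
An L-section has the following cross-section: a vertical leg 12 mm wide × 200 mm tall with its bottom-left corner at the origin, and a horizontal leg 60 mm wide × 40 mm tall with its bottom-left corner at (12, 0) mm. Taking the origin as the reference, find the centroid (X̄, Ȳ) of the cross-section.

X̄ = 24.00 mm, Ȳ = 60.00 mm

vertical leg: A = 12 × 200 = 2400.00, centroid at (6.00, 100.00).
horizontal leg: A = 60 × 40 = 2400.00, centroid at (42.00, 20.00).
ΣA = 4800.00 mm², ΣAX̄ = 115200.00 mm³, ΣAȲ = 288000.00 mm³.
X̄ = 115200.00/4800.00 = 24.00 mm; Ȳ = 288000.00/4800.00 = 60.00 mm.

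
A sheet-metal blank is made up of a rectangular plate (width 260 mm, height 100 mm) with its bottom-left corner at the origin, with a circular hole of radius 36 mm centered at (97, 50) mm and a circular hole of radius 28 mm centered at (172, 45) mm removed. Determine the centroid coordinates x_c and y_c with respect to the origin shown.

plate: A = 260 × 100 = 26000.00, centroid at (130.00, 50.00).
hole 1: A = −π·36² = -4071.50, centroid at (97.00, 50.00).
hole 2: A = −π·28² = -2463.01, centroid at (172.00, 45.00).
ΣA = 19465.49 mm²
ΣAx_c = (26000.00)(130.00) + (-4071.50)(97.00) + (-2463.01)(172.00) = 2561426.62 mm³
ΣAy_c = (26000.00)(50.00) + (-4071.50)(50.00) + (-2463.01)(45.00) = 985589.41 mm³
x_c = 2561426.62 / 19465.49 = 131.59 mm
y_c = 985589.41 / 19465.49 = 50.63 mm

x_c = 131.59 mm, y_c = 50.63 mm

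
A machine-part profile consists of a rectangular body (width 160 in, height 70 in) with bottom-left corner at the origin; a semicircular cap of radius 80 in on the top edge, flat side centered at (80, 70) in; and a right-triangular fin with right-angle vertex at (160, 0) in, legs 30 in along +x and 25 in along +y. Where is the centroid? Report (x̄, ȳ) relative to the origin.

x̄ = 81.56 in, ȳ = 66.59 in

rectangular body: A = 160 × 70 = 11200.00, centroid at (80.00, 35.00).
semicircular top: A = ½π·80² = 10053.10, centroid at (80.00, 103.95).
triangular fin: A = ½·30·25 = 375.00, centroid at (170.00, 8.33).
ΣA = 21628.10 in²
ΣAx̄ = (11200.00)(80.00) + (10053.10)(80.00) + (375.00)(170.00) = 1763997.72 in³
ΣAȳ = (11200.00)(35.00) + (10053.10)(103.95) + (375.00)(8.33) = 1440175.09 in³
x̄ = 1763997.72 / 21628.10 = 81.56 in
ȳ = 1440175.09 / 21628.10 = 66.59 in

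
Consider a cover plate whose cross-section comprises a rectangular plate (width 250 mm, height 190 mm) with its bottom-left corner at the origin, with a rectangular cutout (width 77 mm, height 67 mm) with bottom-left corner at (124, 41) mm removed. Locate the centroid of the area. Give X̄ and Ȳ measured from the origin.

X̄ = 120.43 mm, Ȳ = 97.50 mm

plate: A = 250 × 190 = 47500.00, centroid at (125.00, 95.00).
hole: A = −(77 × 67) = -5159.00, centroid at (162.50, 74.50).
ΣA = 42341.00 mm², ΣAX̄ = 5099162.50 mm³, ΣAȲ = 4128154.50 mm³.
X̄ = 5099162.50/42341.00 = 120.43 mm; Ȳ = 4128154.50/42341.00 = 97.50 mm.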